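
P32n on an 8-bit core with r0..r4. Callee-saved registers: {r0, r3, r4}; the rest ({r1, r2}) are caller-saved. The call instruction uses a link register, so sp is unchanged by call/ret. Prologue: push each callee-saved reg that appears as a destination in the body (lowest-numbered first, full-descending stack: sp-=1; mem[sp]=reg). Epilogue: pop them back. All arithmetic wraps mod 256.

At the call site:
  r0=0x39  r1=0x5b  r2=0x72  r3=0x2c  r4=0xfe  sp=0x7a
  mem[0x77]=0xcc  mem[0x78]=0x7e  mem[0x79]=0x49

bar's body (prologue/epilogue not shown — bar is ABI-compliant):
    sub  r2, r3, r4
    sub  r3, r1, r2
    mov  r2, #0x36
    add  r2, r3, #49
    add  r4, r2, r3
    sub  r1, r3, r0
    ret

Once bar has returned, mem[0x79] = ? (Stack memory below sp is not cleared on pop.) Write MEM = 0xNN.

MEM = 0x2c

prologue: push r3 → mem[0x79]=0x2c, sp=0x79
prologue: push r4 → mem[0x78]=0xfe, sp=0x78
body[0] sub  r2, r3, r4 → r2=0x2e
body[1] sub  r3, r1, r2 → r3=0x2d
body[2] mov  r2, #0x36 → r2=0x36
body[3] add  r2, r3, #49 → r2=0x5e
body[4] add  r4, r2, r3 → r4=0x8b
body[5] sub  r1, r3, r0 → r1=0xf4
epilogue: pop r4=0xfe, sp=0x79
epilogue: pop r3=0x2c, sp=0x7a
prologue pushed ['r3', 'r4'] at ['0x79', '0x78']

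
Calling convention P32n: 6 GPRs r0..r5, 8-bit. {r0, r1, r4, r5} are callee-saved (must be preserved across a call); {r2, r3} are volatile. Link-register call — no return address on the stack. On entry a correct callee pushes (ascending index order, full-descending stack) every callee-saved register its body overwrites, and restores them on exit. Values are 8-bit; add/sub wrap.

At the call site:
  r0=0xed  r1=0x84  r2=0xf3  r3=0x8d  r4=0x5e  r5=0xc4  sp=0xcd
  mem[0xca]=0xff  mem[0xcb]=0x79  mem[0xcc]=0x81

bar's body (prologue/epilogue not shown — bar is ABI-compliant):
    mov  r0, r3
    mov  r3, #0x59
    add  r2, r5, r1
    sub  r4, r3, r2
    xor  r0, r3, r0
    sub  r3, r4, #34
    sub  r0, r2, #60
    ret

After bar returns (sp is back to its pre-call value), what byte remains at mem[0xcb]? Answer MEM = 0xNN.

prologue: push r0 -> mem[0xcc]=0xed, sp=0xcc
prologue: push r4 -> mem[0xcb]=0x5e, sp=0xcb
body[0] mov  r0, r3 -> r0=0x8d
body[1] mov  r3, #0x59 -> r3=0x59
body[2] add  r2, r5, r1 -> r2=0x48
body[3] sub  r4, r3, r2 -> r4=0x11
body[4] xor  r0, r3, r0 -> r0=0xd4
body[5] sub  r3, r4, #34 -> r3=0xef
body[6] sub  r0, r2, #60 -> r0=0x0c
epilogue: pop r4=0x5e, sp=0xcc
epilogue: pop r0=0xed, sp=0xcd
prologue pushed ['r0', 'r4'] at ['0xcc', '0xcb']

MEM = 0x5e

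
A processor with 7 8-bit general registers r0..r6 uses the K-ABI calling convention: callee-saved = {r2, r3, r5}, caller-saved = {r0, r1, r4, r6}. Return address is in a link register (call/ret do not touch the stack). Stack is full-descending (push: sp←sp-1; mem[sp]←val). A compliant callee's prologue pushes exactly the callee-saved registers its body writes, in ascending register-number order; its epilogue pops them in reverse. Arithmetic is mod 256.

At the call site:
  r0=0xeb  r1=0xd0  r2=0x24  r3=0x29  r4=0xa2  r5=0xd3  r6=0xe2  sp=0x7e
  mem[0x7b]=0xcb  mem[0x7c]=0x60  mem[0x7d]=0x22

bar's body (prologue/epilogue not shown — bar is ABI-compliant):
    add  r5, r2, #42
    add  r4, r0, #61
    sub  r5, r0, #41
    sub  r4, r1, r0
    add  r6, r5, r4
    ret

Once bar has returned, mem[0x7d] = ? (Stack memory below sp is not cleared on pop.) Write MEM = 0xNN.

MEM = 0xd3

prologue: push r5 -> mem[0x7d]=0xd3, sp=0x7d
body[0] add  r5, r2, #42 -> r5=0x4e
body[1] add  r4, r0, #61 -> r4=0x28
body[2] sub  r5, r0, #41 -> r5=0xc2
body[3] sub  r4, r1, r0 -> r4=0xe5
body[4] add  r6, r5, r4 -> r6=0xa7
epilogue: pop r5=0xd3, sp=0x7e
prologue pushed ['r5'] at ['0x7d']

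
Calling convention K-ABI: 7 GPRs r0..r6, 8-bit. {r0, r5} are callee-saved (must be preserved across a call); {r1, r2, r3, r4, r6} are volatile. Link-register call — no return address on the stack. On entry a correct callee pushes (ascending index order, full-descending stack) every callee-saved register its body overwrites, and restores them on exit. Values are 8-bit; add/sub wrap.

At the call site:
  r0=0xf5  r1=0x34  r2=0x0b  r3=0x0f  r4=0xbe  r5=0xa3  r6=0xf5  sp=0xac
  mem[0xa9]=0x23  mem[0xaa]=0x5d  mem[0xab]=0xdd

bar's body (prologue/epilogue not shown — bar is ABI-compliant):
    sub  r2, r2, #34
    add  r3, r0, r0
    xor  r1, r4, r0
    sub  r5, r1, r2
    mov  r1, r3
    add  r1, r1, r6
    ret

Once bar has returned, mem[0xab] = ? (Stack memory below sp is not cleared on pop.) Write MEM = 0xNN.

MEM = 0xa3

prologue: push r5 -> mem[0xab]=0xa3, sp=0xab
body[0] sub  r2, r2, #34 -> r2=0xe9
body[1] add  r3, r0, r0 -> r3=0xea
body[2] xor  r1, r4, r0 -> r1=0x4b
body[3] sub  r5, r1, r2 -> r5=0x62
body[4] mov  r1, r3 -> r1=0xea
body[5] add  r1, r1, r6 -> r1=0xdf
epilogue: pop r5=0xa3, sp=0xac
prologue pushed ['r5'] at ['0xab']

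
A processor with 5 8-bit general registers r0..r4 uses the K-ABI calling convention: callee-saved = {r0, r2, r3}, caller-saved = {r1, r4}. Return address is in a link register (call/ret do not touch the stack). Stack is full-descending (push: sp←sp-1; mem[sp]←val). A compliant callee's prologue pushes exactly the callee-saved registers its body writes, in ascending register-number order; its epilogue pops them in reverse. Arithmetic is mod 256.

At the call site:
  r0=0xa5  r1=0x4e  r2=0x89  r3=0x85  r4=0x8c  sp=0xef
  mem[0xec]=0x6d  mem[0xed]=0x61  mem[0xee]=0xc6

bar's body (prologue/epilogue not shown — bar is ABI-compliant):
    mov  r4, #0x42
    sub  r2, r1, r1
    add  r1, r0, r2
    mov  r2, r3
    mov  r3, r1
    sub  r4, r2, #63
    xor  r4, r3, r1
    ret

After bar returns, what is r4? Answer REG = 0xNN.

REG = 0x00

prologue: push r2 -> mem[0xee]=0x89, sp=0xee
prologue: push r3 -> mem[0xed]=0x85, sp=0xed
body[0] mov  r4, #0x42 -> r4=0x42
body[1] sub  r2, r1, r1 -> r2=0x00
body[2] add  r1, r0, r2 -> r1=0xa5
body[3] mov  r2, r3 -> r2=0x85
body[4] mov  r3, r1 -> r3=0xa5
body[5] sub  r4, r2, #63 -> r4=0x46
body[6] xor  r4, r3, r1 -> r4=0x00
epilogue: pop r3=0x85, sp=0xee
epilogue: pop r2=0x89, sp=0xef
r4 is caller-saved -> body value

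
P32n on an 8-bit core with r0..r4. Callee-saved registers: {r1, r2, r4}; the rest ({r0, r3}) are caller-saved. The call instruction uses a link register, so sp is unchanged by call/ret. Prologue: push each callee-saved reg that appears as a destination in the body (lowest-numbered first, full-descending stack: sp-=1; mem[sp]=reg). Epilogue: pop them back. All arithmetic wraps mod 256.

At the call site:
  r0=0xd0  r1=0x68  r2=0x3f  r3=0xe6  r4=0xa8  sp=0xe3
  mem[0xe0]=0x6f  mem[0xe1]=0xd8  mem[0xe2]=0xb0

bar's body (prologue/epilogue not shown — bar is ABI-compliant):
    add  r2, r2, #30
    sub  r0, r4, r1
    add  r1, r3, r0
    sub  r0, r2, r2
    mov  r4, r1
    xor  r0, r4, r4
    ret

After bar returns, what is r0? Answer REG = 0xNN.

prologue: push r1 -> mem[0xe2]=0x68, sp=0xe2
prologue: push r2 -> mem[0xe1]=0x3f, sp=0xe1
prologue: push r4 -> mem[0xe0]=0xa8, sp=0xe0
body[0] add  r2, r2, #30 -> r2=0x5d
body[1] sub  r0, r4, r1 -> r0=0x40
body[2] add  r1, r3, r0 -> r1=0x26
body[3] sub  r0, r2, r2 -> r0=0x00
body[4] mov  r4, r1 -> r4=0x26
body[5] xor  r0, r4, r4 -> r0=0x00
epilogue: pop r4=0xa8, sp=0xe1
epilogue: pop r2=0x3f, sp=0xe2
epilogue: pop r1=0x68, sp=0xe3
r0 is caller-saved -> body value

REG = 0x00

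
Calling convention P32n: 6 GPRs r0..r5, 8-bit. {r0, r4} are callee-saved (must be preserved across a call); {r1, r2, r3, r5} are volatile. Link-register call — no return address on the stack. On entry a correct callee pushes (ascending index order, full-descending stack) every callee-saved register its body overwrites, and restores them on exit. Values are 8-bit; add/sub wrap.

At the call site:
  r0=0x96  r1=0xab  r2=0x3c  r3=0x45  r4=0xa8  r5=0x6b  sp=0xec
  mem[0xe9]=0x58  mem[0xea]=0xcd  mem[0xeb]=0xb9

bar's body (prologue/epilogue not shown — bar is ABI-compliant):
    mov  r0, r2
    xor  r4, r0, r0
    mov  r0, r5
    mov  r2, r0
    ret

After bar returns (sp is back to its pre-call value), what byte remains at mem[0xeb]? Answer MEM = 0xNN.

prologue: push r0 → mem[0xeb]=0x96, sp=0xeb
prologue: push r4 → mem[0xea]=0xa8, sp=0xea
body[0] mov  r0, r2 → r0=0x3c
body[1] xor  r4, r0, r0 → r4=0x00
body[2] mov  r0, r5 → r0=0x6b
body[3] mov  r2, r0 → r2=0x6b
epilogue: pop r4=0xa8, sp=0xeb
epilogue: pop r0=0x96, sp=0xec
prologue pushed ['r0', 'r4'] at ['0xeb', '0xea']

MEM = 0x96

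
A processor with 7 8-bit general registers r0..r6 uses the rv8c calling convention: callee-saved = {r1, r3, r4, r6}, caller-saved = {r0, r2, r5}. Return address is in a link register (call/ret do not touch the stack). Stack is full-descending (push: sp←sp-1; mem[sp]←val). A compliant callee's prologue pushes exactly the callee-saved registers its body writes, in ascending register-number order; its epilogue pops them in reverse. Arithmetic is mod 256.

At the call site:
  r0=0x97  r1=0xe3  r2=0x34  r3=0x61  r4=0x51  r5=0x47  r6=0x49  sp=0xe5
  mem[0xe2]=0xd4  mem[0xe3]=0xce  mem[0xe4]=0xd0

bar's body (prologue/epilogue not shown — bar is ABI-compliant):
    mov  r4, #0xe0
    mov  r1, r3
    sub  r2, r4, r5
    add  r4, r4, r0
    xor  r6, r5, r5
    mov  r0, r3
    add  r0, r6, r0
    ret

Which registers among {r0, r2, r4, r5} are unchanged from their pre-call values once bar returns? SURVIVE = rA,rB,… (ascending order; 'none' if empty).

prologue: push r1 -> mem[0xe4]=0xe3, sp=0xe4
prologue: push r4 -> mem[0xe3]=0x51, sp=0xe3
prologue: push r6 -> mem[0xe2]=0x49, sp=0xe2
body[0] mov  r4, #0xe0 -> r4=0xe0
body[1] mov  r1, r3 -> r1=0x61
body[2] sub  r2, r4, r5 -> r2=0x99
body[3] add  r4, r4, r0 -> r4=0x77
body[4] xor  r6, r5, r5 -> r6=0x00
body[5] mov  r0, r3 -> r0=0x61
body[6] add  r0, r6, r0 -> r0=0x61
epilogue: pop r6=0x49, sp=0xe3
epilogue: pop r4=0x51, sp=0xe4
epilogue: pop r1=0xe3, sp=0xe5
r0: caller-saved, written=True
r2: caller-saved, written=True
r4: callee-saved, written=True
r5: caller-saved, written=False

SURVIVE = r4,r5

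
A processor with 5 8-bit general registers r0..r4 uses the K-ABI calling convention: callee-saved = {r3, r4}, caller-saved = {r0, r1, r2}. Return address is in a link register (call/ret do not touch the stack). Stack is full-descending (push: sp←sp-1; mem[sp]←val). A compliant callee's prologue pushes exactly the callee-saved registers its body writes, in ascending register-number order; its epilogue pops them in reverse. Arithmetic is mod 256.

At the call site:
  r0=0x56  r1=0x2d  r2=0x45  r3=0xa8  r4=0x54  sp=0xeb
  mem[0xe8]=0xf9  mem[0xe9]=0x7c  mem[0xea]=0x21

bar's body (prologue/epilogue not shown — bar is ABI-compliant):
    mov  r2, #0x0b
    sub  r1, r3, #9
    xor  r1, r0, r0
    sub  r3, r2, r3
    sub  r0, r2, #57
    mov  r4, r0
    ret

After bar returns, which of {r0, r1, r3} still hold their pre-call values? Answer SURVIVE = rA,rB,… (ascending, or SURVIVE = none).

prologue: push r3 -> mem[0xea]=0xa8, sp=0xea
prologue: push r4 -> mem[0xe9]=0x54, sp=0xe9
body[0] mov  r2, #0x0b -> r2=0x0b
body[1] sub  r1, r3, #9 -> r1=0x9f
body[2] xor  r1, r0, r0 -> r1=0x00
body[3] sub  r3, r2, r3 -> r3=0x63
body[4] sub  r0, r2, #57 -> r0=0xd2
body[5] mov  r4, r0 -> r4=0xd2
epilogue: pop r4=0x54, sp=0xea
epilogue: pop r3=0xa8, sp=0xeb
r0: caller-saved, written=True
r1: caller-saved, written=True
r3: callee-saved, written=True

SURVIVE = r3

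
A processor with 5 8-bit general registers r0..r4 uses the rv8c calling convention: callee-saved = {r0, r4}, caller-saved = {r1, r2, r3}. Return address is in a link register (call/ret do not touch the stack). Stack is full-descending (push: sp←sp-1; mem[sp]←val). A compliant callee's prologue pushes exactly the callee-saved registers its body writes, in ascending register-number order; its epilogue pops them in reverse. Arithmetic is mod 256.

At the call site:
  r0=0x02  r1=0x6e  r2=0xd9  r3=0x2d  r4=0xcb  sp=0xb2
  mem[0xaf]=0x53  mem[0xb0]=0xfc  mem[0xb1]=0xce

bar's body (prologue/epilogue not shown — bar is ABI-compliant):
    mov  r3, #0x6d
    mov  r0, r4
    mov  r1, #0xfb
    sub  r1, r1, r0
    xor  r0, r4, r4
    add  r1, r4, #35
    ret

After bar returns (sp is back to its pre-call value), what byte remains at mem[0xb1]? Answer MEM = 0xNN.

MEM = 0x02

prologue: push r0 → mem[0xb1]=0x02, sp=0xb1
body[0] mov  r3, #0x6d → r3=0x6d
body[1] mov  r0, r4 → r0=0xcb
body[2] mov  r1, #0xfb → r1=0xfb
body[3] sub  r1, r1, r0 → r1=0x30
body[4] xor  r0, r4, r4 → r0=0x00
body[5] add  r1, r4, #35 → r1=0xee
epilogue: pop r0=0x02, sp=0xb2
prologue pushed ['r0'] at ['0xb1']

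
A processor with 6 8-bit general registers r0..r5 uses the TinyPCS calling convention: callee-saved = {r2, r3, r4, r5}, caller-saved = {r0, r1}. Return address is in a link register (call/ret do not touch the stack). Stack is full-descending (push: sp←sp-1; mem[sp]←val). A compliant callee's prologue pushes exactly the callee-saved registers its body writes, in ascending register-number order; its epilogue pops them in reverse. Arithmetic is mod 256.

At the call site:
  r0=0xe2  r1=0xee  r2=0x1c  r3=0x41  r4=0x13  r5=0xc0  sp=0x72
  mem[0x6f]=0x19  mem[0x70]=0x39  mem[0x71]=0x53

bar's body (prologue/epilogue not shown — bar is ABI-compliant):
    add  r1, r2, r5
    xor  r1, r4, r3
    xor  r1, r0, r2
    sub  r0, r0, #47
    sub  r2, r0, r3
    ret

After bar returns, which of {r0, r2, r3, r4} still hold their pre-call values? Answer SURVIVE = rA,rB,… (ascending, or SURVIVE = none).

prologue: push r2 → mem[0x71]=0x1c, sp=0x71
body[0] add  r1, r2, r5 → r1=0xdc
body[1] xor  r1, r4, r3 → r1=0x52
body[2] xor  r1, r0, r2 → r1=0xfe
body[3] sub  r0, r0, #47 → r0=0xb3
body[4] sub  r2, r0, r3 → r2=0x72
epilogue: pop r2=0x1c, sp=0x72
r0: caller-saved, written=True
r2: callee-saved, written=True
r3: callee-saved, written=False
r4: callee-saved, written=False

SURVIVE = r2,r3,r4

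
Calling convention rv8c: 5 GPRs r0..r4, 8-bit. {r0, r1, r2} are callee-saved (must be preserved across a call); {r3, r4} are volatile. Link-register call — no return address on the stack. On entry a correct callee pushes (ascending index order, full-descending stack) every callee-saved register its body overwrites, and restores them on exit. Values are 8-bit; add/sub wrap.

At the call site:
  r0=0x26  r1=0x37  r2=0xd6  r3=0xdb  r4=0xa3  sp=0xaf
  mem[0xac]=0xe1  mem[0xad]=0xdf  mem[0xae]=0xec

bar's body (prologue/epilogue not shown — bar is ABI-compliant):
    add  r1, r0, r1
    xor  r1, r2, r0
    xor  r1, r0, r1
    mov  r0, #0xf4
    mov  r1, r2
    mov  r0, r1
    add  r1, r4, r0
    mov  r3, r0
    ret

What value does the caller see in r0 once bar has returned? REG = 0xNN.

REG = 0x26

prologue: push r0 → mem[0xae]=0x26, sp=0xae
prologue: push r1 → mem[0xad]=0x37, sp=0xad
body[0] add  r1, r0, r1 → r1=0x5d
body[1] xor  r1, r2, r0 → r1=0xf0
body[2] xor  r1, r0, r1 → r1=0xd6
body[3] mov  r0, #0xf4 → r0=0xf4
body[4] mov  r1, r2 → r1=0xd6
body[5] mov  r0, r1 → r0=0xd6
body[6] add  r1, r4, r0 → r1=0x79
body[7] mov  r3, r0 → r3=0xd6
epilogue: pop r1=0x37, sp=0xae
epilogue: pop r0=0x26, sp=0xaf
r0 is callee-saved → restored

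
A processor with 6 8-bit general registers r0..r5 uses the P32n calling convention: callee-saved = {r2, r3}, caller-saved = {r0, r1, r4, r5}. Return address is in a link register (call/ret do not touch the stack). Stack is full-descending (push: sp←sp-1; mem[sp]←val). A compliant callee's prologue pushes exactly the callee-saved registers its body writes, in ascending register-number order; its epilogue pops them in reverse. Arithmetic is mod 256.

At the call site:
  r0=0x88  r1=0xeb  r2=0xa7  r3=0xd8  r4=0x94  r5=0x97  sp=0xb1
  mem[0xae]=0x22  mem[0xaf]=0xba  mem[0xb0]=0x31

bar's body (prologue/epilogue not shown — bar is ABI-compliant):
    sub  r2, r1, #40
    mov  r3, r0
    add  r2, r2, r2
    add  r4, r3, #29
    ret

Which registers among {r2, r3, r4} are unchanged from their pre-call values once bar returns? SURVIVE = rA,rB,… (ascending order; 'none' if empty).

SURVIVE = r2,r3

prologue: push r2 → mem[0xb0]=0xa7, sp=0xb0
prologue: push r3 → mem[0xaf]=0xd8, sp=0xaf
body[0] sub  r2, r1, #40 → r2=0xc3
body[1] mov  r3, r0 → r3=0x88
body[2] add  r2, r2, r2 → r2=0x86
body[3] add  r4, r3, #29 → r4=0xa5
epilogue: pop r3=0xd8, sp=0xb0
epilogue: pop r2=0xa7, sp=0xb1
r2: callee-saved, written=True
r3: callee-saved, written=True
r4: caller-saved, written=True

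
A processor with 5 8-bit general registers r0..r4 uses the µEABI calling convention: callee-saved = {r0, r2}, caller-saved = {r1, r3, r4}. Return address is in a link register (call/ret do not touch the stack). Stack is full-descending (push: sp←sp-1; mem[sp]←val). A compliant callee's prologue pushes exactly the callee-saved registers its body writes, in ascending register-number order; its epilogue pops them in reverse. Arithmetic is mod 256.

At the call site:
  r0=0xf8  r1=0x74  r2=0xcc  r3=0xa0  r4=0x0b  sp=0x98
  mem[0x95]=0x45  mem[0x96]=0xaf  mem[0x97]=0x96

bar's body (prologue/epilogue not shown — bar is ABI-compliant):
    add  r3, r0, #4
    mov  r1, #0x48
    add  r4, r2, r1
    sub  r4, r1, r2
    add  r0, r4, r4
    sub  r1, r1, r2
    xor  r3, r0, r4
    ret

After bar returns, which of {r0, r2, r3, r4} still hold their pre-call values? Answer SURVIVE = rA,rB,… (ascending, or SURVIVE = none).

prologue: push r0 -> mem[0x97]=0xf8, sp=0x97
body[0] add  r3, r0, #4 -> r3=0xfc
body[1] mov  r1, #0x48 -> r1=0x48
body[2] add  r4, r2, r1 -> r4=0x14
body[3] sub  r4, r1, r2 -> r4=0x7c
body[4] add  r0, r4, r4 -> r0=0xf8
body[5] sub  r1, r1, r2 -> r1=0x7c
body[6] xor  r3, r0, r4 -> r3=0x84
epilogue: pop r0=0xf8, sp=0x98
r0: callee-saved, written=True
r2: callee-saved, written=False
r3: caller-saved, written=True
r4: caller-saved, written=True

SURVIVE = r0,r2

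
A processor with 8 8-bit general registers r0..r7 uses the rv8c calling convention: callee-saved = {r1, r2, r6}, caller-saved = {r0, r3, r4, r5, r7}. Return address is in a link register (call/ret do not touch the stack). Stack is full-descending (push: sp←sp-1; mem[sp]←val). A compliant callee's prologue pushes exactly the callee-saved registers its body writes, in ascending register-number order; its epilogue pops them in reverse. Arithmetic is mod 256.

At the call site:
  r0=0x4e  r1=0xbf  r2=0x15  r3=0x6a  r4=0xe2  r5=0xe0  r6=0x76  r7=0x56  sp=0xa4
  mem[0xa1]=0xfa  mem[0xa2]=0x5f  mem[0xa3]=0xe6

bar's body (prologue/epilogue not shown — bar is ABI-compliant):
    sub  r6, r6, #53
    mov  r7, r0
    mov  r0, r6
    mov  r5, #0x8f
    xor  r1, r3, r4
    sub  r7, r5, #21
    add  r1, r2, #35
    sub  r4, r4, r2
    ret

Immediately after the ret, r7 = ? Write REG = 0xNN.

REG = 0x7a

prologue: push r1 -> mem[0xa3]=0xbf, sp=0xa3
prologue: push r6 -> mem[0xa2]=0x76, sp=0xa2
body[0] sub  r6, r6, #53 -> r6=0x41
body[1] mov  r7, r0 -> r7=0x4e
body[2] mov  r0, r6 -> r0=0x41
body[3] mov  r5, #0x8f -> r5=0x8f
body[4] xor  r1, r3, r4 -> r1=0x88
body[5] sub  r7, r5, #21 -> r7=0x7a
body[6] add  r1, r2, #35 -> r1=0x38
body[7] sub  r4, r4, r2 -> r4=0xcd
epilogue: pop r6=0x76, sp=0xa3
epilogue: pop r1=0xbf, sp=0xa4
r7 is caller-saved -> body value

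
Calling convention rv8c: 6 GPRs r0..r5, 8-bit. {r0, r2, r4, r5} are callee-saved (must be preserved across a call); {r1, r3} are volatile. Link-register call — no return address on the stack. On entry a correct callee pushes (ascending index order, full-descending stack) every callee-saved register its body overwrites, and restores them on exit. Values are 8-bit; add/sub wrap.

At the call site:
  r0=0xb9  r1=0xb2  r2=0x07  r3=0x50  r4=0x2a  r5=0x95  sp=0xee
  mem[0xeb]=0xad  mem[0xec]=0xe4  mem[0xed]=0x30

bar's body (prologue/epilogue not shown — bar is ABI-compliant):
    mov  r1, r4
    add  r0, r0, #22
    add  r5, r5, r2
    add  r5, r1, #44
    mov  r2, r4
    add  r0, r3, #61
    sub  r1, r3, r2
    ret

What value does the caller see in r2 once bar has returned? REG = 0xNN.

REG = 0x07

prologue: push r0 → mem[0xed]=0xb9, sp=0xed
prologue: push r2 → mem[0xec]=0x07, sp=0xec
prologue: push r5 → mem[0xeb]=0x95, sp=0xeb
body[0] mov  r1, r4 → r1=0x2a
body[1] add  r0, r0, #22 → r0=0xcf
body[2] add  r5, r5, r2 → r5=0x9c
body[3] add  r5, r1, #44 → r5=0x56
body[4] mov  r2, r4 → r2=0x2a
body[5] add  r0, r3, #61 → r0=0x8d
body[6] sub  r1, r3, r2 → r1=0x26
epilogue: pop r5=0x95, sp=0xec
epilogue: pop r2=0x07, sp=0xed
epilogue: pop r0=0xb9, sp=0xee
r2 is callee-saved → restored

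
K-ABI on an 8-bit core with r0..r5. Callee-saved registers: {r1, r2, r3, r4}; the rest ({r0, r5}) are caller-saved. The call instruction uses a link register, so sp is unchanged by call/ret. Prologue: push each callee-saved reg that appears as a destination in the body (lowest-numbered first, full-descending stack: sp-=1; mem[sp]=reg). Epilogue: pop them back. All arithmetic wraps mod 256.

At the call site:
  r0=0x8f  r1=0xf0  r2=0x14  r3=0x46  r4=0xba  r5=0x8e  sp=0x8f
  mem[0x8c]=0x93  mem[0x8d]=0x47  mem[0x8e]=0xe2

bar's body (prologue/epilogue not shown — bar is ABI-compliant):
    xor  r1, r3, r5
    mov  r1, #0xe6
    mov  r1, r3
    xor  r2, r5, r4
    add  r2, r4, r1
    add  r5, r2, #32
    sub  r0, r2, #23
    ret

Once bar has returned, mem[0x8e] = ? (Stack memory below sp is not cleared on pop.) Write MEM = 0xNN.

prologue: push r1 → mem[0x8e]=0xf0, sp=0x8e
prologue: push r2 → mem[0x8d]=0x14, sp=0x8d
body[0] xor  r1, r3, r5 → r1=0xc8
body[1] mov  r1, #0xe6 → r1=0xe6
body[2] mov  r1, r3 → r1=0x46
body[3] xor  r2, r5, r4 → r2=0x34
body[4] add  r2, r4, r1 → r2=0x00
body[5] add  r5, r2, #32 → r5=0x20
body[6] sub  r0, r2, #23 → r0=0xe9
epilogue: pop r2=0x14, sp=0x8e
epilogue: pop r1=0xf0, sp=0x8f
prologue pushed ['r1', 'r2'] at ['0x8e', '0x8d']

MEM = 0xf0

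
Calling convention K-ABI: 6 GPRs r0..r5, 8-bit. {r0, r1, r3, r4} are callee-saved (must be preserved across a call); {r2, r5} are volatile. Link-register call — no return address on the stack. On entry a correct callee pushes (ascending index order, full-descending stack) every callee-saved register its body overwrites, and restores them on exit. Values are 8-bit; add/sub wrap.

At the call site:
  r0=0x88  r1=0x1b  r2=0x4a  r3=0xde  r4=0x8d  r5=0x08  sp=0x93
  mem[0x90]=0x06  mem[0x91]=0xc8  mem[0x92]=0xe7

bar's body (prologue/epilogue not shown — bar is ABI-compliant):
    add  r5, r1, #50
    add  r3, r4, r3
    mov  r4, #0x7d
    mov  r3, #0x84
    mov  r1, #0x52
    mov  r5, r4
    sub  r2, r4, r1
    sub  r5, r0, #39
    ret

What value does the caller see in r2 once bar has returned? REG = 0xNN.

prologue: push r1 -> mem[0x92]=0x1b, sp=0x92
prologue: push r3 -> mem[0x91]=0xde, sp=0x91
prologue: push r4 -> mem[0x90]=0x8d, sp=0x90
body[0] add  r5, r1, #50 -> r5=0x4d
body[1] add  r3, r4, r3 -> r3=0x6b
body[2] mov  r4, #0x7d -> r4=0x7d
body[3] mov  r3, #0x84 -> r3=0x84
body[4] mov  r1, #0x52 -> r1=0x52
body[5] mov  r5, r4 -> r5=0x7d
body[6] sub  r2, r4, r1 -> r2=0x2b
body[7] sub  r5, r0, #39 -> r5=0x61
epilogue: pop r4=0x8d, sp=0x91
epilogue: pop r3=0xde, sp=0x92
epilogue: pop r1=0x1b, sp=0x93
r2 is caller-saved -> body value

REG = 0x2b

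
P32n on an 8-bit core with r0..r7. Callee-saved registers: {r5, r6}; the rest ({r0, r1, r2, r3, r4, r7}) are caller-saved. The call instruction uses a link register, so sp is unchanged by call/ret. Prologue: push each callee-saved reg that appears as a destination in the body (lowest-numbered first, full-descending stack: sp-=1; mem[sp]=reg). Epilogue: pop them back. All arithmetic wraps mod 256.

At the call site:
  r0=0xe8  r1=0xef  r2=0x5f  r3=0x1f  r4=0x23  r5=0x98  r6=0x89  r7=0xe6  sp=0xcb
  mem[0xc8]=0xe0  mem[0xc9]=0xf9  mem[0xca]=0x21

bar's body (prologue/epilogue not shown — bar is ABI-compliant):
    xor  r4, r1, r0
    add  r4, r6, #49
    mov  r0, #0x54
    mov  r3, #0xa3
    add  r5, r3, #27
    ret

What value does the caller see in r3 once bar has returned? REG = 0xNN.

REG = 0xa3

prologue: push r5 -> mem[0xca]=0x98, sp=0xca
body[0] xor  r4, r1, r0 -> r4=0x07
body[1] add  r4, r6, #49 -> r4=0xba
body[2] mov  r0, #0x54 -> r0=0x54
body[3] mov  r3, #0xa3 -> r3=0xa3
body[4] add  r5, r3, #27 -> r5=0xbe
epilogue: pop r5=0x98, sp=0xcb
r3 is caller-saved -> body value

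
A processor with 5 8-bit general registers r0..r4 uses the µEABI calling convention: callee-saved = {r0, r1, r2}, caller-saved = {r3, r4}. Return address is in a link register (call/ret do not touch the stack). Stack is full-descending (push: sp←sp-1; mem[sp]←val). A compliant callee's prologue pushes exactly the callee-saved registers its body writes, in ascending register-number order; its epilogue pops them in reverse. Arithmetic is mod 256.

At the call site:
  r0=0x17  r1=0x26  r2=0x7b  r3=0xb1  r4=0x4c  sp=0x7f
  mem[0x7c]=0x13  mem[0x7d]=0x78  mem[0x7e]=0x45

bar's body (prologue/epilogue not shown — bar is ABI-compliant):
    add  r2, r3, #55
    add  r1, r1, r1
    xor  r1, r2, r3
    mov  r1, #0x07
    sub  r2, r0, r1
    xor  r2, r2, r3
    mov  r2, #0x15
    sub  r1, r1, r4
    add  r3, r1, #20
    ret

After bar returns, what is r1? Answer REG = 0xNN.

prologue: push r1 → mem[0x7e]=0x26, sp=0x7e
prologue: push r2 → mem[0x7d]=0x7b, sp=0x7d
body[0] add  r2, r3, #55 → r2=0xe8
body[1] add  r1, r1, r1 → r1=0x4c
body[2] xor  r1, r2, r3 → r1=0x59
body[3] mov  r1, #0x07 → r1=0x07
body[4] sub  r2, r0, r1 → r2=0x10
body[5] xor  r2, r2, r3 → r2=0xa1
body[6] mov  r2, #0x15 → r2=0x15
body[7] sub  r1, r1, r4 → r1=0xbb
body[8] add  r3, r1, #20 → r3=0xcf
epilogue: pop r2=0x7b, sp=0x7e
epilogue: pop r1=0x26, sp=0x7f
r1 is callee-saved → restored

REG = 0x26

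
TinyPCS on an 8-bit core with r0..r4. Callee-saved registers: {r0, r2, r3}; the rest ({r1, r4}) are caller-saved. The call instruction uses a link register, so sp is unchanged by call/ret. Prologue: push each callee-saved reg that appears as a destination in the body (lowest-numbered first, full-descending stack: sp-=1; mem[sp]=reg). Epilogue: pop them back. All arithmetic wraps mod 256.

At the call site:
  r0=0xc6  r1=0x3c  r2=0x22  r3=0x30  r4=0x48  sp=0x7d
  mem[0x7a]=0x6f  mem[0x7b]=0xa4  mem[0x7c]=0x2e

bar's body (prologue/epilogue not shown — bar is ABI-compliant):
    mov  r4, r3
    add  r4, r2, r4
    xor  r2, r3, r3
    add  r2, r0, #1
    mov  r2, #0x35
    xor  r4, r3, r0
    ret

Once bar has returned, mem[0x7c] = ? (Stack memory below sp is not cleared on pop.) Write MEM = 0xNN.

prologue: push r2 → mem[0x7c]=0x22, sp=0x7c
body[0] mov  r4, r3 → r4=0x30
body[1] add  r4, r2, r4 → r4=0x52
body[2] xor  r2, r3, r3 → r2=0x00
body[3] add  r2, r0, #1 → r2=0xc7
body[4] mov  r2, #0x35 → r2=0x35
body[5] xor  r4, r3, r0 → r4=0xf6
epilogue: pop r2=0x22, sp=0x7d
prologue pushed ['r2'] at ['0x7c']

MEM = 0x22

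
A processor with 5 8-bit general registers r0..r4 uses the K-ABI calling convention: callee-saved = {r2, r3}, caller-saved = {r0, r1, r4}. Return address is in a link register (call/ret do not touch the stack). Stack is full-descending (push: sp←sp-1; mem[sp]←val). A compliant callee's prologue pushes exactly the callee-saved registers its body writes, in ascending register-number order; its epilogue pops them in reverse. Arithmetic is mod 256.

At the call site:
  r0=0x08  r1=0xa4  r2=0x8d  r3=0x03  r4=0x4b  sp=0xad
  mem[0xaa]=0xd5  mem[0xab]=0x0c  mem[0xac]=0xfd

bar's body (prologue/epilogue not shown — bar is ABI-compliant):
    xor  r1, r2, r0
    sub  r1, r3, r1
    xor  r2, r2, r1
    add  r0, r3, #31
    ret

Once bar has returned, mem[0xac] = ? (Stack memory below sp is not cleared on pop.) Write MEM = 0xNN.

MEM = 0x8d

prologue: push r2 → mem[0xac]=0x8d, sp=0xac
body[0] xor  r1, r2, r0 → r1=0x85
body[1] sub  r1, r3, r1 → r1=0x7e
body[2] xor  r2, r2, r1 → r2=0xf3
body[3] add  r0, r3, #31 → r0=0x22
epilogue: pop r2=0x8d, sp=0xad
prologue pushed ['r2'] at ['0xac']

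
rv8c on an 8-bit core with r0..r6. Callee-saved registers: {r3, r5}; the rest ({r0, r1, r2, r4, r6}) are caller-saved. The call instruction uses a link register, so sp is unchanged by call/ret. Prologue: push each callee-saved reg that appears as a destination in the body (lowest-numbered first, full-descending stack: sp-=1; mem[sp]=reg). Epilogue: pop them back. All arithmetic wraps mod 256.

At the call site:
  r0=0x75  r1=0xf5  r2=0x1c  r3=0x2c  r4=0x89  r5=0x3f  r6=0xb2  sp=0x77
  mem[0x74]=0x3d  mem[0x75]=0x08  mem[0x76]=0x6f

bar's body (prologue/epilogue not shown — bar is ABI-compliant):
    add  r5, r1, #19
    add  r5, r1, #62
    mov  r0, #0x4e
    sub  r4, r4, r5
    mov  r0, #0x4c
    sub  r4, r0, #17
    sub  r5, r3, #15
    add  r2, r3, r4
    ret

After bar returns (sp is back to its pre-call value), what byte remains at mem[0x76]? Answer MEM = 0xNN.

MEM = 0x3f

prologue: push r5 → mem[0x76]=0x3f, sp=0x76
body[0] add  r5, r1, #19 → r5=0x08
body[1] add  r5, r1, #62 → r5=0x33
body[2] mov  r0, #0x4e → r0=0x4e
body[3] sub  r4, r4, r5 → r4=0x56
body[4] mov  r0, #0x4c → r0=0x4c
body[5] sub  r4, r0, #17 → r4=0x3b
body[6] sub  r5, r3, #15 → r5=0x1d
body[7] add  r2, r3, r4 → r2=0x67
epilogue: pop r5=0x3f, sp=0x77
prologue pushed ['r5'] at ['0x76']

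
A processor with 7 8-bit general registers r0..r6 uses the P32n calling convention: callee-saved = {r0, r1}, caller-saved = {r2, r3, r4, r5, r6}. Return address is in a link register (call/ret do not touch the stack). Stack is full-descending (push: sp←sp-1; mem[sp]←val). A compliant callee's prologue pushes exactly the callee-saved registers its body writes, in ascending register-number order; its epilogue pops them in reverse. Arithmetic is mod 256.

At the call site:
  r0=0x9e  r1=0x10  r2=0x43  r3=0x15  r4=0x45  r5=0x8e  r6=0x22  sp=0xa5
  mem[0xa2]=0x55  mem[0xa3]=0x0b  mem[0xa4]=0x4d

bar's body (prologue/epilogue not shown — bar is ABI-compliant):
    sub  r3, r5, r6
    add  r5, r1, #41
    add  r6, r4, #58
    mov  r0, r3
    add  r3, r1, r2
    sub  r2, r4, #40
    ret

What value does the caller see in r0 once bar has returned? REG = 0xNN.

REG = 0x9e

prologue: push r0 → mem[0xa4]=0x9e, sp=0xa4
body[0] sub  r3, r5, r6 → r3=0x6c
body[1] add  r5, r1, #41 → r5=0x39
body[2] add  r6, r4, #58 → r6=0x7f
body[3] mov  r0, r3 → r0=0x6c
body[4] add  r3, r1, r2 → r3=0x53
body[5] sub  r2, r4, #40 → r2=0x1d
epilogue: pop r0=0x9e, sp=0xa5
r0 is callee-saved → restored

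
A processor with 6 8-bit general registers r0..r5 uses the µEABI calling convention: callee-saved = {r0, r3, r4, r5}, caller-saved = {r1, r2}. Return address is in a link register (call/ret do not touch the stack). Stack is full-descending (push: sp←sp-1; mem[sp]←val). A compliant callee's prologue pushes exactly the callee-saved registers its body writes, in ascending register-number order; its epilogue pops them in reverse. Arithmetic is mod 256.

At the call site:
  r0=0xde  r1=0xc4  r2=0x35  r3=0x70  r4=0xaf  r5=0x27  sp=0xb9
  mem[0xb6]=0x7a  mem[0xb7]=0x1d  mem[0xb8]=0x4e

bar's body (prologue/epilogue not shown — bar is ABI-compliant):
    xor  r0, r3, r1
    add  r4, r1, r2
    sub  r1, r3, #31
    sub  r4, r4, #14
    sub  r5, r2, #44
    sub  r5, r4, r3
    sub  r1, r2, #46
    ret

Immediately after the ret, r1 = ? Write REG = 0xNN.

REG = 0x07

prologue: push r0 → mem[0xb8]=0xde, sp=0xb8
prologue: push r4 → mem[0xb7]=0xaf, sp=0xb7
prologue: push r5 → mem[0xb6]=0x27, sp=0xb6
body[0] xor  r0, r3, r1 → r0=0xb4
body[1] add  r4, r1, r2 → r4=0xf9
body[2] sub  r1, r3, #31 → r1=0x51
body[3] sub  r4, r4, #14 → r4=0xeb
body[4] sub  r5, r2, #44 → r5=0x09
body[5] sub  r5, r4, r3 → r5=0x7b
body[6] sub  r1, r2, #46 → r1=0x07
epilogue: pop r5=0x27, sp=0xb7
epilogue: pop r4=0xaf, sp=0xb8
epilogue: pop r0=0xde, sp=0xb9
r1 is caller-saved → body value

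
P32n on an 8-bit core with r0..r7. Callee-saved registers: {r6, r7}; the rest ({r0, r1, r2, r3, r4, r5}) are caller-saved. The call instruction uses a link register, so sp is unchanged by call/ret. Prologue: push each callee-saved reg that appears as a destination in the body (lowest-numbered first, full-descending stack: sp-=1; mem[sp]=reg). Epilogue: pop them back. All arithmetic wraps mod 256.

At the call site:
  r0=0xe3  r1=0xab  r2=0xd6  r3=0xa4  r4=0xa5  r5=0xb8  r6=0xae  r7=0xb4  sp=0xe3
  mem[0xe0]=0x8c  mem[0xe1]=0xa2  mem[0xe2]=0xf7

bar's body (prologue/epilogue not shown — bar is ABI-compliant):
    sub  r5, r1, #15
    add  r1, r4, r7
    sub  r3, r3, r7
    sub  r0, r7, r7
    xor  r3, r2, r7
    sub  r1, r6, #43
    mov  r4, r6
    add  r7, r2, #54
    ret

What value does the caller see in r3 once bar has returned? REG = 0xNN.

prologue: push r7 -> mem[0xe2]=0xb4, sp=0xe2
body[0] sub  r5, r1, #15 -> r5=0x9c
body[1] add  r1, r4, r7 -> r1=0x59
body[2] sub  r3, r3, r7 -> r3=0xf0
body[3] sub  r0, r7, r7 -> r0=0x00
body[4] xor  r3, r2, r7 -> r3=0x62
body[5] sub  r1, r6, #43 -> r1=0x83
body[6] mov  r4, r6 -> r4=0xae
body[7] add  r7, r2, #54 -> r7=0x0c
epilogue: pop r7=0xb4, sp=0xe3
r3 is caller-saved -> body value

REG = 0x62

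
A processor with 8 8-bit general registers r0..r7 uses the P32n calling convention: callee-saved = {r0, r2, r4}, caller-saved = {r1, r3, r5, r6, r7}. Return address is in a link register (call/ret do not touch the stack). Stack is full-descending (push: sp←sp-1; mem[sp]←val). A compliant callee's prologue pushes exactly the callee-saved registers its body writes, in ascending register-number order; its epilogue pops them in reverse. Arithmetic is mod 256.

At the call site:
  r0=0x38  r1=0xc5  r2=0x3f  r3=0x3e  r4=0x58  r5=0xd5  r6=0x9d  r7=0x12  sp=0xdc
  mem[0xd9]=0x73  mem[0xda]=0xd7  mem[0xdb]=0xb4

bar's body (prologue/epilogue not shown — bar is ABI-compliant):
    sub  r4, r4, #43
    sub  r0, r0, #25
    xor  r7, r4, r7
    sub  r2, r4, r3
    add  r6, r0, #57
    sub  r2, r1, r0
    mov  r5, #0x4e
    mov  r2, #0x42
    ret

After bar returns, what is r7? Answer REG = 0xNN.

REG = 0x3f

prologue: push r0 -> mem[0xdb]=0x38, sp=0xdb
prologue: push r2 -> mem[0xda]=0x3f, sp=0xda
prologue: push r4 -> mem[0xd9]=0x58, sp=0xd9
body[0] sub  r4, r4, #43 -> r4=0x2d
body[1] sub  r0, r0, #25 -> r0=0x1f
body[2] xor  r7, r4, r7 -> r7=0x3f
body[3] sub  r2, r4, r3 -> r2=0xef
body[4] add  r6, r0, #57 -> r6=0x58
body[5] sub  r2, r1, r0 -> r2=0xa6
body[6] mov  r5, #0x4e -> r5=0x4e
body[7] mov  r2, #0x42 -> r2=0x42
epilogue: pop r4=0x58, sp=0xda
epilogue: pop r2=0x3f, sp=0xdb
epilogue: pop r0=0x38, sp=0xdc
r7 is caller-saved -> body value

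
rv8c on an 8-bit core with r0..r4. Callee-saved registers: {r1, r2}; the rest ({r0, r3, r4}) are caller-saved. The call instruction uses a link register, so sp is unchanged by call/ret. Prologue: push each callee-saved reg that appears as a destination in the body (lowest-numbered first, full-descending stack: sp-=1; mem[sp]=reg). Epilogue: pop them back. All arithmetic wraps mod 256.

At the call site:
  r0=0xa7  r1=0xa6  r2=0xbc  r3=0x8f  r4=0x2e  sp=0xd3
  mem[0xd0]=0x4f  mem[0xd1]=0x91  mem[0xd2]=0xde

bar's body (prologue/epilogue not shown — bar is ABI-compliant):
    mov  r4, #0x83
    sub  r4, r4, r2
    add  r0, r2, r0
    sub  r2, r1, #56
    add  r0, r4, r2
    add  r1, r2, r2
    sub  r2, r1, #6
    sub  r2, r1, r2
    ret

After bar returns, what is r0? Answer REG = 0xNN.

prologue: push r1 → mem[0xd2]=0xa6, sp=0xd2
prologue: push r2 → mem[0xd1]=0xbc, sp=0xd1
body[0] mov  r4, #0x83 → r4=0x83
body[1] sub  r4, r4, r2 → r4=0xc7
body[2] add  r0, r2, r0 → r0=0x63
body[3] sub  r2, r1, #56 → r2=0x6e
body[4] add  r0, r4, r2 → r0=0x35
body[5] add  r1, r2, r2 → r1=0xdc
body[6] sub  r2, r1, #6 → r2=0xd6
body[7] sub  r2, r1, r2 → r2=0x06
epilogue: pop r2=0xbc, sp=0xd2
epilogue: pop r1=0xa6, sp=0xd3
r0 is caller-saved → body value

REG = 0x35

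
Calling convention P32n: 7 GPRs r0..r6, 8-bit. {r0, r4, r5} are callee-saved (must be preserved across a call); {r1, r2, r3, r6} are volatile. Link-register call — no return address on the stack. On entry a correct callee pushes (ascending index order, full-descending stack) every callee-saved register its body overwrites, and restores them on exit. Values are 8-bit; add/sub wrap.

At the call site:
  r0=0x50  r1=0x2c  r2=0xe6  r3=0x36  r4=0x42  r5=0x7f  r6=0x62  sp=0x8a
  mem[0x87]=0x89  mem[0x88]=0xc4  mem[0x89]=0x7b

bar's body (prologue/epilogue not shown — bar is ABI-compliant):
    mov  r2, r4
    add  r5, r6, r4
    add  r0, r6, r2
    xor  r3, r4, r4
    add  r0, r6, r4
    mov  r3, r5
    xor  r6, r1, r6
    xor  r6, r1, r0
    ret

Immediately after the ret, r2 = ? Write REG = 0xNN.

prologue: push r0 -> mem[0x89]=0x50, sp=0x89
prologue: push r5 -> mem[0x88]=0x7f, sp=0x88
body[0] mov  r2, r4 -> r2=0x42
body[1] add  r5, r6, r4 -> r5=0xa4
body[2] add  r0, r6, r2 -> r0=0xa4
body[3] xor  r3, r4, r4 -> r3=0x00
body[4] add  r0, r6, r4 -> r0=0xa4
body[5] mov  r3, r5 -> r3=0xa4
body[6] xor  r6, r1, r6 -> r6=0x4e
body[7] xor  r6, r1, r0 -> r6=0x88
epilogue: pop r5=0x7f, sp=0x89
epilogue: pop r0=0x50, sp=0x8a
r2 is caller-saved -> body value

REG = 0x42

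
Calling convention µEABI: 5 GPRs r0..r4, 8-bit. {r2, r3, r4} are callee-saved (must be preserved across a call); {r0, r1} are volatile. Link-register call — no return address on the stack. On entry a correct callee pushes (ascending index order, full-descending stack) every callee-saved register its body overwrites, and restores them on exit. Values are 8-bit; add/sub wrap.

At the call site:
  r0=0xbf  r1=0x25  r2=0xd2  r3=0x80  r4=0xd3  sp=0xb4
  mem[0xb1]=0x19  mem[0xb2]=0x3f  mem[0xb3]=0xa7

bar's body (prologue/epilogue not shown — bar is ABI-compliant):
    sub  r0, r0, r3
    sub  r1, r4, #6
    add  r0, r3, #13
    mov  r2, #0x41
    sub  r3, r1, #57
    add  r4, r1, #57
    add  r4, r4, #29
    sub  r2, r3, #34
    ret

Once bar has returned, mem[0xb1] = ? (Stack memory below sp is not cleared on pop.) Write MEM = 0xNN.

MEM = 0xd3

prologue: push r2 → mem[0xb3]=0xd2, sp=0xb3
prologue: push r3 → mem[0xb2]=0x80, sp=0xb2
prologue: push r4 → mem[0xb1]=0xd3, sp=0xb1
body[0] sub  r0, r0, r3 → r0=0x3f
body[1] sub  r1, r4, #6 → r1=0xcd
body[2] add  r0, r3, #13 → r0=0x8d
body[3] mov  r2, #0x41 → r2=0x41
body[4] sub  r3, r1, #57 → r3=0x94
body[5] add  r4, r1, #57 → r4=0x06
body[6] add  r4, r4, #29 → r4=0x23
body[7] sub  r2, r3, #34 → r2=0x72
epilogue: pop r4=0xd3, sp=0xb2
epilogue: pop r3=0x80, sp=0xb3
epilogue: pop r2=0xd2, sp=0xb4
prologue pushed ['r2', 'r3', 'r4'] at ['0xb3', '0xb2', '0xb1']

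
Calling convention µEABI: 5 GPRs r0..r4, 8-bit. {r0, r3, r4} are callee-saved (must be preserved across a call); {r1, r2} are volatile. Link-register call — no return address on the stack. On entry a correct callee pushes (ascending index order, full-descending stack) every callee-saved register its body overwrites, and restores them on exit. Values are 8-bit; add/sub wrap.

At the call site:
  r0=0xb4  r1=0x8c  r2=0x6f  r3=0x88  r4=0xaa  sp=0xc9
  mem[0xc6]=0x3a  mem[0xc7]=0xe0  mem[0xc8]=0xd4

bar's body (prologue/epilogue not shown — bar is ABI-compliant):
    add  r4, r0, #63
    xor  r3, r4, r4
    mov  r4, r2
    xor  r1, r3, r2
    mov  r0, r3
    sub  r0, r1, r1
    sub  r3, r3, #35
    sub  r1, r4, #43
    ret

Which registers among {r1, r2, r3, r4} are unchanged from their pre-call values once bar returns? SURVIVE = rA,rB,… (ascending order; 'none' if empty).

prologue: push r0 → mem[0xc8]=0xb4, sp=0xc8
prologue: push r3 → mem[0xc7]=0x88, sp=0xc7
prologue: push r4 → mem[0xc6]=0xaa, sp=0xc6
body[0] add  r4, r0, #63 → r4=0xf3
body[1] xor  r3, r4, r4 → r3=0x00
body[2] mov  r4, r2 → r4=0x6f
body[3] xor  r1, r3, r2 → r1=0x6f
body[4] mov  r0, r3 → r0=0x00
body[5] sub  r0, r1, r1 → r0=0x00
body[6] sub  r3, r3, #35 → r3=0xdd
body[7] sub  r1, r4, #43 → r1=0x44
epilogue: pop r4=0xaa, sp=0xc7
epilogue: pop r3=0x88, sp=0xc8
epilogue: pop r0=0xb4, sp=0xc9
r1: caller-saved, written=True
r2: caller-saved, written=False
r3: callee-saved, written=True
r4: callee-saved, written=True

SURVIVE = r2,r3,r4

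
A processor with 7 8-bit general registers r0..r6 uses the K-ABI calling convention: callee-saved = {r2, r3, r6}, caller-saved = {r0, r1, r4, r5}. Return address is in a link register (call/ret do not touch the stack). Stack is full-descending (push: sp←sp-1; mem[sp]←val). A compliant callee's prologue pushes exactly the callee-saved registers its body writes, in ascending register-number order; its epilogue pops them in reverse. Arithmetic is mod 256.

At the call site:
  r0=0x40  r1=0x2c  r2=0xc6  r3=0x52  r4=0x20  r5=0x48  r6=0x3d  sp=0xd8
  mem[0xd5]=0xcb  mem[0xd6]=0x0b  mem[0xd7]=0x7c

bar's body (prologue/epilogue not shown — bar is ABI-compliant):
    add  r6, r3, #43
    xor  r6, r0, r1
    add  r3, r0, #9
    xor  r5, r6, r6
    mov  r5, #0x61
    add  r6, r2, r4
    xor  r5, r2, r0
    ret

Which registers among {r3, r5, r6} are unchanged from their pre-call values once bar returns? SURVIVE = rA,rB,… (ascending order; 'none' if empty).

SURVIVE = r3,r6

prologue: push r3 -> mem[0xd7]=0x52, sp=0xd7
prologue: push r6 -> mem[0xd6]=0x3d, sp=0xd6
body[0] add  r6, r3, #43 -> r6=0x7d
body[1] xor  r6, r0, r1 -> r6=0x6c
body[2] add  r3, r0, #9 -> r3=0x49
body[3] xor  r5, r6, r6 -> r5=0x00
body[4] mov  r5, #0x61 -> r5=0x61
body[5] add  r6, r2, r4 -> r6=0xe6
body[6] xor  r5, r2, r0 -> r5=0x86
epilogue: pop r6=0x3d, sp=0xd7
epilogue: pop r3=0x52, sp=0xd8
r3: callee-saved, written=True
r5: caller-saved, written=True
r6: callee-saved, written=True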